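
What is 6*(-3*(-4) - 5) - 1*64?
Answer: -22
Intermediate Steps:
6*(-3*(-4) - 5) - 1*64 = 6*(12 - 5) - 64 = 6*7 - 64 = 42 - 64 = -22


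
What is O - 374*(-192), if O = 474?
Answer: 72282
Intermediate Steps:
O - 374*(-192) = 474 - 374*(-192) = 474 + 71808 = 72282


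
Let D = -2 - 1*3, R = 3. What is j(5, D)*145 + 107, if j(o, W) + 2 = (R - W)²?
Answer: 9097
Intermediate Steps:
D = -5 (D = -2 - 3 = -5)
j(o, W) = -2 + (3 - W)²
j(5, D)*145 + 107 = (-2 + (-3 - 5)²)*145 + 107 = (-2 + (-8)²)*145 + 107 = (-2 + 64)*145 + 107 = 62*145 + 107 = 8990 + 107 = 9097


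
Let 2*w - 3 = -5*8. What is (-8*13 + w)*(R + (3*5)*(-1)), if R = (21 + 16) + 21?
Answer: -10535/2 ≈ -5267.5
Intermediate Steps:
R = 58 (R = 37 + 21 = 58)
w = -37/2 (w = 3/2 + (-5*8)/2 = 3/2 + (1/2)*(-40) = 3/2 - 20 = -37/2 ≈ -18.500)
(-8*13 + w)*(R + (3*5)*(-1)) = (-8*13 - 37/2)*(58 + (3*5)*(-1)) = (-104 - 37/2)*(58 + 15*(-1)) = -245*(58 - 15)/2 = -245/2*43 = -10535/2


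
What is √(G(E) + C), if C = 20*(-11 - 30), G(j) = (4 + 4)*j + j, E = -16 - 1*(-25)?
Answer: I*√739 ≈ 27.185*I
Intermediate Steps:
E = 9 (E = -16 + 25 = 9)
G(j) = 9*j (G(j) = 8*j + j = 9*j)
C = -820 (C = 20*(-41) = -820)
√(G(E) + C) = √(9*9 - 820) = √(81 - 820) = √(-739) = I*√739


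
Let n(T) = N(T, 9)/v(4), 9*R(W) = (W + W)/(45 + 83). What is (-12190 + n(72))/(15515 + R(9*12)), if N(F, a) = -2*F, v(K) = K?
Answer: -195616/248243 ≈ -0.78800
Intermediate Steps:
R(W) = W/576 (R(W) = ((W + W)/(45 + 83))/9 = ((2*W)/128)/9 = ((2*W)*(1/128))/9 = (W/64)/9 = W/576)
n(T) = -T/2 (n(T) = -2*T/4 = -2*T*(1/4) = -T/2)
(-12190 + n(72))/(15515 + R(9*12)) = (-12190 - 1/2*72)/(15515 + (9*12)/576) = (-12190 - 36)/(15515 + (1/576)*108) = -12226/(15515 + 3/16) = -12226/248243/16 = -12226*16/248243 = -195616/248243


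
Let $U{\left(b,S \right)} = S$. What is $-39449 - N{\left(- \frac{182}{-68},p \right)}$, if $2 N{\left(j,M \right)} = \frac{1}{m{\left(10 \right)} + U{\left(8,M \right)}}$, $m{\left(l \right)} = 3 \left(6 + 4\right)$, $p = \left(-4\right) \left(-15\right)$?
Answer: $- \frac{7100821}{180} \approx -39449.0$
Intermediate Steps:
$p = 60$
$m{\left(l \right)} = 30$ ($m{\left(l \right)} = 3 \cdot 10 = 30$)
$N{\left(j,M \right)} = \frac{1}{2 \left(30 + M\right)}$
$-39449 - N{\left(- \frac{182}{-68},p \right)} = -39449 - \frac{1}{2 \left(30 + 60\right)} = -39449 - \frac{1}{2 \cdot 90} = -39449 - \frac{1}{2} \cdot \frac{1}{90} = -39449 - \frac{1}{180} = - \frac{7100821}{180}$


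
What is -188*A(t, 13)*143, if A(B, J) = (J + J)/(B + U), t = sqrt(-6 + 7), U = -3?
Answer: 349492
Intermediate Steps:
t = 1 (t = sqrt(1) = 1)
A(B, J) = 2*J/(-3 + B) (A(B, J) = (J + J)/(B - 3) = (2*J)/(-3 + B) = 2*J/(-3 + B))
-188*A(t, 13)*143 = -376*13/(-3 + 1)*143 = -376*13/(-2)*143 = -376*13*(-1)/2*143 = -188*(-13)*143 = 2444*143 = 349492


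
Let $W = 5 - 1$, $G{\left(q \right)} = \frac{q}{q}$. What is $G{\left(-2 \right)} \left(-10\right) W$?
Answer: $-40$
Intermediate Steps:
$G{\left(q \right)} = 1$
$W = 4$ ($W = 5 - 1 = 4$)
$G{\left(-2 \right)} \left(-10\right) W = 1 \left(-10\right) 4 = \left(-10\right) 4 = -40$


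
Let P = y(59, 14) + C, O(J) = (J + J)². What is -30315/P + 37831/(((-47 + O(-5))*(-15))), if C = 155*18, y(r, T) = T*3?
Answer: -43745939/750480 ≈ -58.291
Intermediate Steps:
y(r, T) = 3*T
C = 2790
O(J) = 4*J² (O(J) = (2*J)² = 4*J²)
P = 2832 (P = 3*14 + 2790 = 42 + 2790 = 2832)
-30315/P + 37831/(((-47 + O(-5))*(-15))) = -30315/2832 + 37831/(((-47 + 4*(-5)²)*(-15))) = -30315*1/2832 + 37831/(((-47 + 4*25)*(-15))) = -10105/944 + 37831/(((-47 + 100)*(-15))) = -10105/944 + 37831/((53*(-15))) = -10105/944 + 37831/(-795) = -10105/944 + 37831*(-1/795) = -10105/944 - 37831/795 = -43745939/750480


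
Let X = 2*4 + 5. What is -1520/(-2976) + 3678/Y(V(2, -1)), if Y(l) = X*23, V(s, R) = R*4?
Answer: 712513/55614 ≈ 12.812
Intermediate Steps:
X = 13 (X = 8 + 5 = 13)
V(s, R) = 4*R
Y(l) = 299 (Y(l) = 13*23 = 299)
-1520/(-2976) + 3678/Y(V(2, -1)) = -1520/(-2976) + 3678/299 = -1520*(-1/2976) + 3678*(1/299) = 95/186 + 3678/299 = 712513/55614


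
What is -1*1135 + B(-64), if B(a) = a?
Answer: -1199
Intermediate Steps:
-1*1135 + B(-64) = -1*1135 - 64 = -1135 - 64 = -1199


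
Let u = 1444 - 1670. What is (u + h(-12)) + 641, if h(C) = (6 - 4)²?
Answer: 419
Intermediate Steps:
h(C) = 4 (h(C) = 2² = 4)
u = -226
(u + h(-12)) + 641 = (-226 + 4) + 641 = -222 + 641 = 419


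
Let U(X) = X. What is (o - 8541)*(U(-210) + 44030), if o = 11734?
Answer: 139917260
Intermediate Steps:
(o - 8541)*(U(-210) + 44030) = (11734 - 8541)*(-210 + 44030) = 3193*43820 = 139917260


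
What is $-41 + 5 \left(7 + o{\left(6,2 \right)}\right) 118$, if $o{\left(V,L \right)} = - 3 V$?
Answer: $-6531$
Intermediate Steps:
$-41 + 5 \left(7 + o{\left(6,2 \right)}\right) 118 = -41 + 5 \left(7 - 18\right) 118 = -41 + 5 \left(-11\right) 118 = -41 - 6490 = -6531$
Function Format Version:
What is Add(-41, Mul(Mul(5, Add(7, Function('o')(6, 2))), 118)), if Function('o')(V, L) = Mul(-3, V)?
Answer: -6531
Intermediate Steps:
Add(-41, Mul(Mul(5, Add(7, Function('o')(6, 2))), 118)) = Add(-41, Mul(Mul(5, Add(7, Mul(-3, 6))), 118)) = Add(-41, Mul(Mul(5, Add(7, -18)), 118)) = Add(-41, Mul(Mul(5, -11), 118)) = Add(-41, Mul(-55, 118)) = Add(-41, -6490) = -6531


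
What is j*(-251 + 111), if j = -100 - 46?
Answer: 20440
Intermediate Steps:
j = -146
j*(-251 + 111) = -146*(-251 + 111) = -146*(-140) = 20440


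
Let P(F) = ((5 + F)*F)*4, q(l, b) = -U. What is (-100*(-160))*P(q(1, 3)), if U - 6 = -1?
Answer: 0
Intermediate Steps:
U = 5 (U = 6 - 1 = 5)
q(l, b) = -5 (q(l, b) = -1*5 = -5)
P(F) = 4*F*(5 + F) (P(F) = (F*(5 + F))*4 = 4*F*(5 + F))
(-100*(-160))*P(q(1, 3)) = (-100*(-160))*(4*(-5)*(5 - 5)) = 16000*(4*(-5)*0) = 16000*0 = 0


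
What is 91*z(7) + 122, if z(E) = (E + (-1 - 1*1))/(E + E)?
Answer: 309/2 ≈ 154.50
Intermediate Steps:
z(E) = (-2 + E)/(2*E) (z(E) = (E + (-1 - 1))/((2*E)) = (E - 2)*(1/(2*E)) = (-2 + E)*(1/(2*E)) = (-2 + E)/(2*E))
91*z(7) + 122 = 91*((½)*(-2 + 7)/7) + 122 = 91*((½)*(⅐)*5) + 122 = 91*(5/14) + 122 = 65/2 + 122 = 309/2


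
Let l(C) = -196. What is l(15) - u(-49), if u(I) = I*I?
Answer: -2597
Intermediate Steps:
u(I) = I²
l(15) - u(-49) = -196 - 1*(-49)² = -196 - 1*2401 = -196 - 2401 = -2597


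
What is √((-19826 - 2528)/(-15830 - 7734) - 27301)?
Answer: I*√3789670933310/11782 ≈ 165.23*I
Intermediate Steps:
√((-19826 - 2528)/(-15830 - 7734) - 27301) = √(-22354/(-23564) - 27301) = √(-22354*(-1/23564) - 27301) = √(11177/11782 - 27301) = √(-321649205/11782) = I*√3789670933310/11782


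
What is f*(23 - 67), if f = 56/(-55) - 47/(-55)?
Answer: 36/5 ≈ 7.2000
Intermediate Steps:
f = -9/55 (f = 56*(-1/55) - 47*(-1/55) = -56/55 + 47/55 = -9/55 ≈ -0.16364)
f*(23 - 67) = -9*(23 - 67)/55 = -9/55*(-44) = 36/5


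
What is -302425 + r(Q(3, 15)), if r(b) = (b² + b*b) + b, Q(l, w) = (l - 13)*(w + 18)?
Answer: -84955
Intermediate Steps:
Q(l, w) = (-13 + l)*(18 + w)
r(b) = b + 2*b² (r(b) = (b² + b²) + b = 2*b² + b = b + 2*b²)
-302425 + r(Q(3, 15)) = -302425 + (-234 - 13*15 + 18*3 + 3*15)*(1 + 2*(-234 - 13*15 + 18*3 + 3*15)) = -302425 + (-234 - 195 + 54 + 45)*(1 + 2*(-234 - 195 + 54 + 45)) = -302425 - 330*(1 + 2*(-330)) = -302425 - 330*(1 - 660) = -302425 - 330*(-659) = -302425 + 217470 = -84955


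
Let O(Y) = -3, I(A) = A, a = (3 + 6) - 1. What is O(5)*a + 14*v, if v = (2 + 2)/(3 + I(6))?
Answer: -160/9 ≈ -17.778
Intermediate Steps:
a = 8 (a = 9 - 1 = 8)
v = 4/9 (v = (2 + 2)/(3 + 6) = 4/9 ≈ 0.44444)
O(5)*a + 14*v = -3*8 + 14*(4/9) = -24 + 56/9 = -160/9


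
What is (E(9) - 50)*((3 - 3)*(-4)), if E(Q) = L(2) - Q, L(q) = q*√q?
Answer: 0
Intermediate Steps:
L(q) = q^(3/2)
E(Q) = -Q + 2*√2 (E(Q) = 2^(3/2) - Q = 2*√2 - Q = -Q + 2*√2)
(E(9) - 50)*((3 - 3)*(-4)) = ((-1*9 + 2*√2) - 50)*((3 - 3)*(-4)) = ((-9 + 2*√2) - 50)*(0*(-4)) = (-59 + 2*√2)*0 = 0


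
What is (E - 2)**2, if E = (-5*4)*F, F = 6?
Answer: 14884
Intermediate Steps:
E = -120 (E = -5*4*6 = -20*6 = -120)
(E - 2)**2 = (-120 - 2)**2 = (-122)**2 = 14884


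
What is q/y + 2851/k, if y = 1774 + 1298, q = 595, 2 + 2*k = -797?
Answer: -17041139/2454528 ≈ -6.9427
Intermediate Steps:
k = -799/2 (k = -1 + (½)*(-797) = -1 - 797/2 = -799/2 ≈ -399.50)
y = 3072
q/y + 2851/k = 595/3072 + 2851/(-799/2) = 595*(1/3072) + 2851*(-2/799) = 595/3072 - 5702/799 = -17041139/2454528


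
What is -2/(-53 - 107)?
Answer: 1/80 ≈ 0.012500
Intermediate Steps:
-2/(-53 - 107) = -2/(-160) = -1/160*(-2) = 1/80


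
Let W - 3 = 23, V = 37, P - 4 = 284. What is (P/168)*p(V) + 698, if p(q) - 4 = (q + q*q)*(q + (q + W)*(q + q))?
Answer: 79286462/7 ≈ 1.1327e+7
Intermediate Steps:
P = 288 (P = 4 + 284 = 288)
W = 26 (W = 3 + 23 = 26)
p(q) = 4 + (q + q²)*(q + 2*q*(26 + q)) (p(q) = 4 + (q + q*q)*(q + (q + 26)*(q + q)) = 4 + (q + q²)*(q + (26 + q)*(2*q)) = 4 + (q + q²)*(q + 2*q*(26 + q)))
(P/168)*p(V) + 698 = (288/168)*(4 + 2*37⁴ + 53*37² + 55*37³) + 698 = (288*(1/168))*(4 + 2*1874161 + 53*1369 + 55*50653) + 698 = 12*(4 + 3748322 + 72557 + 2785915)/7 + 698 = (12/7)*6606798 + 698 = 79281576/7 + 698 = 79286462/7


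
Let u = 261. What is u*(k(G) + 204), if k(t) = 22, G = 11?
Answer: 58986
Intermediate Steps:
u*(k(G) + 204) = 261*(22 + 204) = 261*226 = 58986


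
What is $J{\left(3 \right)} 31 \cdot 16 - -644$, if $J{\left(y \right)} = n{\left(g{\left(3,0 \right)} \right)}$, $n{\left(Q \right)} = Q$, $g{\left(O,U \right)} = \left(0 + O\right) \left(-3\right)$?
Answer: $-3820$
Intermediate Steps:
$g{\left(O,U \right)} = - 3 O$ ($g{\left(O,U \right)} = O \left(-3\right) = - 3 O$)
$J{\left(y \right)} = -9$ ($J{\left(y \right)} = \left(-3\right) 3 = -9$)
$J{\left(3 \right)} 31 \cdot 16 - -644 = \left(-9\right) 31 \cdot 16 - -644 = \left(-279\right) 16 + 644 = -4464 + 644 = -3820$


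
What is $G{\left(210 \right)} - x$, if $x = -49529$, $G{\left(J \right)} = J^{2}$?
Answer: $93629$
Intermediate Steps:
$G{\left(210 \right)} - x = 210^{2} - -49529 = 44100 + 49529 = 93629$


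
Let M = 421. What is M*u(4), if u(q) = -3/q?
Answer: -1263/4 ≈ -315.75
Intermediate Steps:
M*u(4) = 421*(-3/4) = -1263/4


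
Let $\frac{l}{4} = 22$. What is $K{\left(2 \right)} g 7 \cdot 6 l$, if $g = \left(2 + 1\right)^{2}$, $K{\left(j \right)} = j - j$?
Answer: $0$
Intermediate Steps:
$l = 88$ ($l = 4 \cdot 22 = 88$)
$K{\left(j \right)} = 0$
$g = 9$ ($g = 3^{2} = 9$)
$K{\left(2 \right)} g 7 \cdot 6 l = 0 \cdot 9 \cdot 7 \cdot 6 \cdot 88 = 0 \cdot 7 \cdot 6 \cdot 88 = 0 \cdot 6 \cdot 88 = 0 \cdot 88 = 0$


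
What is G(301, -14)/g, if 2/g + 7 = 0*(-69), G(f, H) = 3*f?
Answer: -6321/2 ≈ -3160.5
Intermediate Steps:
g = -2/7 (g = 2/(-7 + 0*(-69)) = 2/(-7 + 0) = 2/(-7) = 2*(-⅐) = -2/7 ≈ -0.28571)
G(301, -14)/g = (3*301)/(-2/7) = 903*(-7/2) = -6321/2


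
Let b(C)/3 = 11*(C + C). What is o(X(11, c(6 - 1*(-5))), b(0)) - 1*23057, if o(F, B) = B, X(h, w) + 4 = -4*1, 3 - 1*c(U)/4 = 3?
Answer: -23057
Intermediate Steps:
c(U) = 0 (c(U) = 12 - 4*3 = 12 - 12 = 0)
X(h, w) = -8 (X(h, w) = -4 - 4*1 = -4 - 4 = -8)
b(C) = 66*C (b(C) = 3*(11*(C + C)) = 3*(11*(2*C)) = 3*(22*C) = 66*C)
o(X(11, c(6 - 1*(-5))), b(0)) - 1*23057 = 66*0 - 1*23057 = 0 - 23057 = -23057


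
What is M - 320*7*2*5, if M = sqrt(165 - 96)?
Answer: -22400 + sqrt(69) ≈ -22392.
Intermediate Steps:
M = sqrt(69) ≈ 8.3066
M - 320*7*2*5 = sqrt(69) - 320*7*2*5 = sqrt(69) - 4480*5 = sqrt(69) - 320*70 = sqrt(69) - 22400 = -22400 + sqrt(69)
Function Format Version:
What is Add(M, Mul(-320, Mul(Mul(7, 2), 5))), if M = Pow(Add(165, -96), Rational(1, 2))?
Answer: Add(-22400, Pow(69, Rational(1, 2))) ≈ -22392.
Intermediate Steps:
M = Pow(69, Rational(1, 2)) ≈ 8.3066
Add(M, Mul(-320, Mul(Mul(7, 2), 5))) = Add(Pow(69, Rational(1, 2)), Mul(-320, Mul(Mul(7, 2), 5))) = Add(Pow(69, Rational(1, 2)), Mul(-320, Mul(14, 5))) = Add(Pow(69, Rational(1, 2)), Mul(-320, 70)) = Add(Pow(69, Rational(1, 2)), -22400) = Add(-22400, Pow(69, Rational(1, 2)))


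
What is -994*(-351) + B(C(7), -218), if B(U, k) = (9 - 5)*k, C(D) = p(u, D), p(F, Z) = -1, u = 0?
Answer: 348022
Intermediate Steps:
C(D) = -1
B(U, k) = 4*k
-994*(-351) + B(C(7), -218) = -994*(-351) + 4*(-218) = 348894 - 872 = 348022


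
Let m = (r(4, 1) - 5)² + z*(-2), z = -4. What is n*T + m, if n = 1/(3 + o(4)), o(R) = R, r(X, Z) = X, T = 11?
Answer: 74/7 ≈ 10.571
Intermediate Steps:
m = 9 (m = (4 - 5)² - 4*(-2) = (-1)² + 8 = 1 + 8 = 9)
n = ⅐ (n = 1/(3 + 4) = 1/7 = ⅐ ≈ 0.14286)
n*T + m = (⅐)*11 + 9 = 11/7 + 9 = 74/7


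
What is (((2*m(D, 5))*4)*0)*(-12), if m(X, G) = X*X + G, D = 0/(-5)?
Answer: 0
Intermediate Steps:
D = 0 (D = 0*(-⅕) = 0)
m(X, G) = G + X² (m(X, G) = X² + G = G + X²)
(((2*m(D, 5))*4)*0)*(-12) = (((2*(5 + 0²))*4)*0)*(-12) = (((2*(5 + 0))*4)*0)*(-12) = (((2*5)*4)*0)*(-12) = ((10*4)*0)*(-12) = (40*0)*(-12) = 0*(-12) = 0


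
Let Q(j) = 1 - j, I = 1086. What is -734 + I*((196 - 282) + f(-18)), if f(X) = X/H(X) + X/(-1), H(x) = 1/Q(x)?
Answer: -445994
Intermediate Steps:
H(x) = 1/(1 - x)
f(X) = -X + X*(1 - X) (f(X) = X/((-1/(-1 + X))) + X/(-1) = X*(1 - X) + X*(-1) = X*(1 - X) - X = -X + X*(1 - X))
-734 + I*((196 - 282) + f(-18)) = -734 + 1086*((196 - 282) - 1*(-18)²) = -734 + 1086*(-86 - 1*324) = -734 + 1086*(-86 - 324) = -734 + 1086*(-410) = -734 - 445260 = -445994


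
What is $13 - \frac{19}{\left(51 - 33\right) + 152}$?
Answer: $\frac{2191}{170} \approx 12.888$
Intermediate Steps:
$13 - \frac{19}{\left(51 - 33\right) + 152} = 13 - \frac{19}{18 + 152} = 13 - \frac{19}{170} = \frac{2191}{170}$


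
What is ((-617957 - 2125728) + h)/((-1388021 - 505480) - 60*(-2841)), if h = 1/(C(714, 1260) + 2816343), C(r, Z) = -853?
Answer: 2574939226883/1617068235030 ≈ 1.5924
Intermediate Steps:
h = 1/2815490 (h = 1/(-853 + 2816343) = 1/2815490 ≈ 3.5518e-7)
((-617957 - 2125728) + h)/((-1388021 - 505480) - 60*(-2841)) = ((-617957 - 2125728) + 1/2815490)/((-1388021 - 505480) - 60*(-2841)) = (-2743685 + 1/2815490)/(-1893501 + 170460) = -7724817680649/2815490/(-1723041) = -7724817680649/2815490*(-1/1723041) = 2574939226883/1617068235030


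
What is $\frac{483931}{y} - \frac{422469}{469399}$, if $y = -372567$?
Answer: $- \frac{384554735392}{174882577233} \approx -2.1989$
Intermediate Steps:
$\frac{483931}{y} - \frac{422469}{469399} = \frac{483931}{-372567} - \frac{422469}{469399} = 483931 \left(- \frac{1}{372567}\right) - \frac{422469}{469399} = - \frac{483931}{372567} - \frac{422469}{469399} = - \frac{384554735392}{174882577233}$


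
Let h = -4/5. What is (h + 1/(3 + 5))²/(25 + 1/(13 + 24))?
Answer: 26973/1481600 ≈ 0.018205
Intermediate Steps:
h = -⅘ (h = -4*⅕ = -⅘ ≈ -0.80000)
(h + 1/(3 + 5))²/(25 + 1/(13 + 24)) = (-⅘ + 1/(3 + 5))²/(25 + 1/(13 + 24)) = (-⅘ + 1/8)²/(25 + 1/37) = (-⅘ + ⅛)²/(25 + 1/37) = (-27/40)²/(926/37) = (729/1600)*(37/926) = 26973/1481600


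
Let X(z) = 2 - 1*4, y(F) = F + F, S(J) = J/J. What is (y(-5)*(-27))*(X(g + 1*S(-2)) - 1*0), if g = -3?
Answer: -540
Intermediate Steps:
S(J) = 1
y(F) = 2*F
X(z) = -2 (X(z) = 2 - 4 = -2)
(y(-5)*(-27))*(X(g + 1*S(-2)) - 1*0) = ((2*(-5))*(-27))*(-2 - 1*0) = (-10*(-27))*(-2 + 0) = 270*(-2) = -540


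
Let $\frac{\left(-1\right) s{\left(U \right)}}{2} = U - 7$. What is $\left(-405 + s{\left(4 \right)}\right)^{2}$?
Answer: $159201$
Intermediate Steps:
$s{\left(U \right)} = 14 - 2 U$ ($s{\left(U \right)} = - 2 \left(U - 7\right) = - 2 \left(-7 + U\right) = 14 - 2 U$)
$\left(-405 + s{\left(4 \right)}\right)^{2} = \left(-405 + \left(14 - 8\right)\right)^{2} = \left(-405 + 6\right)^{2} = \left(-399\right)^{2} = 159201$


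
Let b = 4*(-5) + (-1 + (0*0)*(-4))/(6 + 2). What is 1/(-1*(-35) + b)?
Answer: 8/119 ≈ 0.067227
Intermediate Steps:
b = -161/8 (b = -20 + (-1 + 0*(-4))/8 = -20 + (-1 + 0)*(⅛) = -20 - 1*⅛ = -20 - ⅛ = -161/8 ≈ -20.125)
1/(-1*(-35) + b) = 1/(-1*(-35) - 161/8) = 1/(35 - 161/8) = 1/(119/8) = 8/119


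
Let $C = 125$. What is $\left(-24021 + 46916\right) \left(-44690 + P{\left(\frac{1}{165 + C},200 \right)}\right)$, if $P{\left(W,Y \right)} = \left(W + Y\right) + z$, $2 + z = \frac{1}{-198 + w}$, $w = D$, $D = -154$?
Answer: $- \frac{10398321280771}{10208} \approx -1.0186 \cdot 10^{9}$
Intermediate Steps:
$w = -154$
$z = - \frac{705}{352}$ ($z = -2 + \frac{1}{-198 - 154} = -2 + \frac{1}{-352} = -2 - \frac{1}{352} = - \frac{705}{352} \approx -2.0028$)
$P{\left(W,Y \right)} = - \frac{705}{352} + W + Y$ ($P{\left(W,Y \right)} = \left(W + Y\right) - \frac{705}{352} = - \frac{705}{352} + W + Y$)
$\left(-24021 + 46916\right) \left(-44690 + P{\left(\frac{1}{165 + C},200 \right)}\right) = \left(-24021 + 46916\right) \left(-44690 + \left(- \frac{705}{352} + \frac{1}{165 + 125} + 200\right)\right) = 22895 \left(-44690 + \left(- \frac{705}{352} + \frac{1}{290} + 200\right)\right) = 22895 \left(-44690 + \frac{10105951}{51040}\right) = 22895 \left(- \frac{2270871649}{51040}\right) = - \frac{10398321280771}{10208}$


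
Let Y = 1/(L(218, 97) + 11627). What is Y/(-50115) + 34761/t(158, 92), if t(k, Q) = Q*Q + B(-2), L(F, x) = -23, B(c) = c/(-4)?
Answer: 1497386618933/364622106420 ≈ 4.1067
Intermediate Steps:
B(c) = -c/4 (B(c) = c*(-¼) = -c/4)
t(k, Q) = ½ + Q² (t(k, Q) = Q*Q - ¼*(-2) = Q² + ½ = ½ + Q²)
Y = 1/11604 (Y = 1/(-23 + 11627) = 1/11604 ≈ 8.6177e-5)
Y/(-50115) + 34761/t(158, 92) = (1/11604)/(-50115) + 34761/(½ + 92²) = (1/11604)*(-1/50115) + 34761/(½ + 8464) = -1/581534460 + 34761/(16929/2) = -1/581534460 + 34761*(2/16929) = -1/581534460 + 23174/5643 = 1497386618933/364622106420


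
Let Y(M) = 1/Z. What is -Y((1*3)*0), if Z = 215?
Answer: -1/215 ≈ -0.0046512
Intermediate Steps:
Y(M) = 1/215
-Y((1*3)*0) = -1*1/215 = -1/215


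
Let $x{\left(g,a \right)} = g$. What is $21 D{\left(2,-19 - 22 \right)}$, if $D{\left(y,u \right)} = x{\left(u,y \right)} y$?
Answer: $-1722$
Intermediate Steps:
$D{\left(y,u \right)} = u y$
$21 D{\left(2,-19 - 22 \right)} = 21 \left(-19 - 22\right) 2 = 21 \left(\left(-41\right) 2\right) = 21 \left(-82\right) = -1722$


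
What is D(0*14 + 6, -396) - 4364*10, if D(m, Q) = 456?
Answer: -43184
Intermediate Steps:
D(0*14 + 6, -396) - 4364*10 = 456 - 4364*10 = 456 - 43640 = -43184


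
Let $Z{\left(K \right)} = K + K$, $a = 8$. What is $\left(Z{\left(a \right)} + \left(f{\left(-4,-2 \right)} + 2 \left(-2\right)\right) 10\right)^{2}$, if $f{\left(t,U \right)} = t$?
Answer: $4096$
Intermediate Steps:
$Z{\left(K \right)} = 2 K$
$\left(Z{\left(a \right)} + \left(f{\left(-4,-2 \right)} + 2 \left(-2\right)\right) 10\right)^{2} = \left(2 \cdot 8 + \left(-4 + 2 \left(-2\right)\right) 10\right)^{2} = \left(16 + \left(-4 - 4\right) 10\right)^{2} = \left(16 - 80\right)^{2} = \left(-64\right)^{2} = 4096$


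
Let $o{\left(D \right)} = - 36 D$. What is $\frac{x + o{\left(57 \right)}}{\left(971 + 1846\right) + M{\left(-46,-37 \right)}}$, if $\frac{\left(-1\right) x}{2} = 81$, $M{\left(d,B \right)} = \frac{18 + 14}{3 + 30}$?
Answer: $- \frac{73062}{92993} \approx -0.78567$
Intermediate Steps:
$M{\left(d,B \right)} = \frac{32}{33}$
$x = -162$ ($x = \left(-2\right) 81 = -162$)
$\frac{x + o{\left(57 \right)}}{\left(971 + 1846\right) + M{\left(-46,-37 \right)}} = \frac{-162 - 2052}{\left(971 + 1846\right) + \frac{32}{33}} = \frac{-162 - 2052}{2817 + \frac{32}{33}} = - \frac{2214}{\frac{92993}{33}} = \left(-2214\right) \frac{33}{92993} = - \frac{73062}{92993}$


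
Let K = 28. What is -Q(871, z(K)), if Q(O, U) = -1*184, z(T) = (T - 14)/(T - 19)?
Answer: 184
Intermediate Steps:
z(T) = (-14 + T)/(-19 + T)
Q(O, U) = -184
-Q(871, z(K)) = -1*(-184) = 184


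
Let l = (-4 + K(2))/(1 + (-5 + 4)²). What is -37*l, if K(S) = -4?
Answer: 148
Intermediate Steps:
l = -4 (l = (-4 - 4)/(1 + (-5 + 4)²) = -8/(1 + (-1)²) = -8/(1 + 1) = -8/2 = -8*½ = -4)
-37*l = -37*(-4) = 148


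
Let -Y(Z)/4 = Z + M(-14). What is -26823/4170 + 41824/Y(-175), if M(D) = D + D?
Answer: 12718817/282170 ≈ 45.075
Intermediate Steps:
M(D) = 2*D
Y(Z) = 112 - 4*Z (Y(Z) = -4*(Z + 2*(-14)) = -4*(Z - 28) = -4*(-28 + Z) = 112 - 4*Z)
-26823/4170 + 41824/Y(-175) = -26823/4170 + 41824/(112 - 4*(-175)) = -26823*1/4170 + 41824/(112 + 700) = -8941/1390 + 41824/812 = -8941/1390 + 41824*(1/812) = -8941/1390 + 10456/203 = 12718817/282170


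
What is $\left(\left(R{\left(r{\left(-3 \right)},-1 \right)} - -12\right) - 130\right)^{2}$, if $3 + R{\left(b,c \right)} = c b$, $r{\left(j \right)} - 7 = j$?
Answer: $15625$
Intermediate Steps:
$r{\left(j \right)} = 7 + j$
$R{\left(b,c \right)} = -3 + b c$ ($R{\left(b,c \right)} = -3 + c b = -3 + b c$)
$\left(\left(R{\left(r{\left(-3 \right)},-1 \right)} - -12\right) - 130\right)^{2} = \left(\left(\left(-3 + \left(7 - 3\right) \left(-1\right)\right) - -12\right) - 130\right)^{2} = \left(\left(\left(-3 + 4 \left(-1\right)\right) + 12\right) - 130\right)^{2} = \left(\left(\left(-3 - 4\right) + 12\right) - 130\right)^{2} = \left(\left(-7 + 12\right) - 130\right)^{2} = \left(5 - 130\right)^{2} = \left(-125\right)^{2} = 15625$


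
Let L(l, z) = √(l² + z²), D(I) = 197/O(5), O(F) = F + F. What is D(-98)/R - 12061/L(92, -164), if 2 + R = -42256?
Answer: -197/422580 - 12061*√2210/8840 ≈ -64.140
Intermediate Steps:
R = -42258 (R = -2 - 42256 = -42258)
O(F) = 2*F
D(I) = 197/10 (D(I) = 197/((2*5)) = 197/10)
D(-98)/R - 12061/L(92, -164) = (197/10)/(-42258) - 12061/√(92² + (-164)²) = (197/10)*(-1/42258) - 12061/√(8464 + 26896) = -197/422580 - 12061*√2210/8840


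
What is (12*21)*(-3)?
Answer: -756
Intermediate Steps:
(12*21)*(-3) = 252*(-3) = -756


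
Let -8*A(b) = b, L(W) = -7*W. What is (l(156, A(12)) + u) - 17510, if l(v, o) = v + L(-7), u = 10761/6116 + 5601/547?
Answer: -57852904877/3345452 ≈ -17293.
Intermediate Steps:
A(b) = -b/8
u = 40141983/3345452 (u = 10761*(1/6116) + 5601*(1/547) = 10761/6116 + 5601/547 = 40141983/3345452 ≈ 11.999)
l(v, o) = 49 + v (l(v, o) = v - 7*(-7) = v + 49 = 49 + v)
(l(156, A(12)) + u) - 17510 = ((49 + 156) + 40141983/3345452) - 17510 = (205 + 40141983/3345452) - 17510 = 725959643/3345452 - 17510 = -57852904877/3345452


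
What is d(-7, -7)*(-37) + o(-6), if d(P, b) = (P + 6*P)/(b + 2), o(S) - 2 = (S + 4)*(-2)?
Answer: -1783/5 ≈ -356.60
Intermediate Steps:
o(S) = -6 - 2*S (o(S) = 2 + (S + 4)*(-2) = 2 + (4 + S)*(-2) = 2 + (-8 - 2*S) = -6 - 2*S)
d(P, b) = 7*P/(2 + b) (d(P, b) = (7*P)/(2 + b) = 7*P/(2 + b))
d(-7, -7)*(-37) + o(-6) = (7*(-7)/(2 - 7))*(-37) + (-6 - 2*(-6)) = (7*(-7)/(-5))*(-37) + (-6 + 12) = (7*(-7)*(-⅕))*(-37) + 6 = (49/5)*(-37) + 6 = -1813/5 + 6 = -1783/5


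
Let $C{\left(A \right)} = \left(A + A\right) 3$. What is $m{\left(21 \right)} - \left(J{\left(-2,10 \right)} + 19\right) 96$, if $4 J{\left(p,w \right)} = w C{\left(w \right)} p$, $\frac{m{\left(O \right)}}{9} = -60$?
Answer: $26436$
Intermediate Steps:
$C{\left(A \right)} = 6 A$ ($C{\left(A \right)} = 2 A 3 = 6 A$)
$m{\left(O \right)} = -540$ ($m{\left(O \right)} = 9 \left(-60\right) = -540$)
$J{\left(p,w \right)} = \frac{3 p w^{2}}{2}$ ($J{\left(p,w \right)} = \frac{w 6 w p}{4} = \frac{6 w^{2} p}{4} = \frac{6 p w^{2}}{4} = \frac{3 p w^{2}}{2}$)
$m{\left(21 \right)} - \left(J{\left(-2,10 \right)} + 19\right) 96 = -540 - \left(\frac{3}{2} \left(-2\right) 10^{2} + 19\right) 96 = -540 - \left(\frac{3}{2} \left(-2\right) 100 + 19\right) 96 = -540 - \left(-300 + 19\right) 96 = -540 - \left(-281\right) 96 = -540 - -26976 = -540 + 26976 = 26436$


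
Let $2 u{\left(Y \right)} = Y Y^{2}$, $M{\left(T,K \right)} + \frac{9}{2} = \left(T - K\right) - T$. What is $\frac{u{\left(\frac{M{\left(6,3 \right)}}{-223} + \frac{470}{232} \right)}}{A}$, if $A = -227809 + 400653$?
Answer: $\frac{151206470171875}{5983742012962198016} \approx 2.527 \cdot 10^{-5}$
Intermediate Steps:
$M{\left(T,K \right)} = - \frac{9}{2} - K$
$u{\left(Y \right)} = \frac{Y^{3}}{2}$ ($u{\left(Y \right)} = \frac{Y Y^{2}}{2} = \frac{Y^{3}}{2}$)
$A = 172844$
$\frac{u{\left(\frac{M{\left(6,3 \right)}}{-223} + \frac{470}{232} \right)}}{A} = \frac{\frac{1}{2} \left(\frac{- \frac{9}{2} - 3}{-223} + \frac{470}{232}\right)^{3}}{172844} = \frac{\left(\left(- \frac{9}{2} - 3\right) \left(- \frac{1}{223}\right) + 470 \cdot \frac{1}{232}\right)^{3}}{2} \cdot \frac{1}{172844} = \frac{\left(\left(- \frac{15}{2}\right) \left(- \frac{1}{223}\right) + \frac{235}{116}\right)^{3}}{2} \cdot \frac{1}{172844} = \frac{\left(\frac{15}{446} + \frac{235}{116}\right)^{3}}{2} \cdot \frac{1}{172844} = \frac{\left(\frac{53275}{25868}\right)^{3}}{2} \cdot \frac{1}{172844} = \frac{1}{2} \cdot \frac{151206470171875}{17309660772032} \cdot \frac{1}{172844} = \frac{151206470171875}{34619321544064} \cdot \frac{1}{172844} = \frac{151206470171875}{5983742012962198016}$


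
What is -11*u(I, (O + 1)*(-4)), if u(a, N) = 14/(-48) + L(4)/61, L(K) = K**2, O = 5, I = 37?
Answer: 473/1464 ≈ 0.32309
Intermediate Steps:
u(a, N) = -43/1464 (u(a, N) = 14/(-48) + 4**2/61 = 14*(-1/48) + 16*(1/61) = -7/24 + 16/61 = -43/1464)
-11*u(I, (O + 1)*(-4)) = -11*(-43/1464) = 473/1464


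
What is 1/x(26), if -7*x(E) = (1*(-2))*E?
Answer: 7/52 ≈ 0.13462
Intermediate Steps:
x(E) = 2*E/7 (x(E) = -1*(-2)*E/7 = -(-2)*E/7 = 2*E/7)
1/x(26) = 1/((2/7)*26) = 1/(52/7) = 7/52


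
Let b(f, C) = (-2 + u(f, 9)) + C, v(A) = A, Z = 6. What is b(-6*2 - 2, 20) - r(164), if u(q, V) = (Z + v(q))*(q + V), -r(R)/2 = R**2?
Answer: 53850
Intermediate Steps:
r(R) = -2*R**2
u(q, V) = (6 + q)*(V + q) (u(q, V) = (6 + q)*(q + V) = (6 + q)*(V + q))
b(f, C) = 52 + C + f**2 + 15*f (b(f, C) = (-2 + (f**2 + 6*9 + 6*f + 9*f)) + C = (-2 + (f**2 + 54 + 6*f + 9*f)) + C = (-2 + (54 + f**2 + 15*f)) + C = (52 + f**2 + 15*f) + C = 52 + C + f**2 + 15*f)
b(-6*2 - 2, 20) - r(164) = (52 + 20 + (-6*2 - 2)**2 + 15*(-6*2 - 2)) - (-2)*164**2 = (52 + 20 + (-12 - 2)**2 + 15*(-12 - 2)) - (-2)*26896 = (52 + 20 + (-14)**2 + 15*(-14)) - 1*(-53792) = (52 + 20 + 196 - 210) + 53792 = 58 + 53792 = 53850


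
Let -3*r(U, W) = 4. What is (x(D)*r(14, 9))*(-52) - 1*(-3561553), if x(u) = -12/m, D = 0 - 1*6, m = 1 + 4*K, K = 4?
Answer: 60545569/17 ≈ 3.5615e+6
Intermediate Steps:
m = 17 (m = 1 + 4*4 = 1 + 16 = 17)
r(U, W) = -4/3 (r(U, W) = -⅓*4 = -4/3)
D = -6 (D = 0 - 6 = -6)
x(u) = -12/17
(x(D)*r(14, 9))*(-52) - 1*(-3561553) = -12/17*(-4/3)*(-52) - 1*(-3561553) = (16/17)*(-52) + 3561553 = -832/17 + 3561553 = 60545569/17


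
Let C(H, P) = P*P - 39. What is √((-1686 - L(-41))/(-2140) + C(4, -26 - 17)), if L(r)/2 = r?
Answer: 3*√57586865/535 ≈ 42.553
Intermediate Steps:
L(r) = 2*r
C(H, P) = -39 + P² (C(H, P) = P² - 39 = -39 + P²)
√((-1686 - L(-41))/(-2140) + C(4, -26 - 17)) = √((-1686 - 2*(-41))/(-2140) + (-39 + (-26 - 17)²)) = √((-1686 - 1*(-82))*(-1/2140) + (-39 + (-43)²)) = √((-1686 + 82)*(-1/2140) + (-39 + 1849)) = √(-1604*(-1/2140) + 1810) = √(401/535 + 1810) = √(968751/535) = 3*√57586865/535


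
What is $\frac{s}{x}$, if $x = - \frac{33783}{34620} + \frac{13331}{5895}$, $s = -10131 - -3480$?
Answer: $- \frac{90491244660}{17491229} \approx -5173.5$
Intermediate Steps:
$s = -6651$ ($s = -10131 + 3480 = -6651$)
$x = \frac{17491229}{13605660}$ ($x = \left(-33783\right) \frac{1}{34620} + 13331 \cdot \frac{1}{5895} = - \frac{11261}{11540} + \frac{13331}{5895} = \frac{17491229}{13605660} \approx 1.2856$)
$\frac{s}{x} = - \frac{6651}{\frac{17491229}{13605660}} = \left(-6651\right) \frac{13605660}{17491229} = - \frac{90491244660}{17491229}$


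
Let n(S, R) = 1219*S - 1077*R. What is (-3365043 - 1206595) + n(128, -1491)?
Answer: -2809799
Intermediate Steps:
n(S, R) = -1077*R + 1219*S
(-3365043 - 1206595) + n(128, -1491) = (-3365043 - 1206595) + (-1077*(-1491) + 1219*128) = -4571638 + (1605807 + 156032) = -4571638 + 1761839 = -2809799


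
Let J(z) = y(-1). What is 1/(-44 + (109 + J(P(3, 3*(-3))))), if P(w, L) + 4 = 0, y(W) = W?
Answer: 1/64 ≈ 0.015625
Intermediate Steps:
P(w, L) = -4 (P(w, L) = -4 + 0 = -4)
J(z) = -1
1/(-44 + (109 + J(P(3, 3*(-3))))) = 1/(-44 + (109 - 1)) = 1/(-44 + 108) = 1/64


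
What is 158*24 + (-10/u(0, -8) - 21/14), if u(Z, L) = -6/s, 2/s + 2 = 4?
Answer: 22753/6 ≈ 3792.2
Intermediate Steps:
s = 1 (s = 2/(-2 + 4) = 2/2 = 2*(½) = 1)
u(Z, L) = -6 (u(Z, L) = -6/1 = -6*1 = -6)
158*24 + (-10/u(0, -8) - 21/14) = 158*24 + (-10/(-6) - 21/14) = 3792 + (-10*(-⅙) - 21*1/14) = 3792 + (5/3 - 3/2) = 3792 + ⅙ = 22753/6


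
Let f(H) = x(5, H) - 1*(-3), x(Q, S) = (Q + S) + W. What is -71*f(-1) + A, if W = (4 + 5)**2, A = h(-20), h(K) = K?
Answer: -6268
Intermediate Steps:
A = -20
W = 81 (W = 9**2 = 81)
x(Q, S) = 81 + Q + S (x(Q, S) = (Q + S) + 81 = 81 + Q + S)
f(H) = 89 + H (f(H) = (81 + 5 + H) - 1*(-3) = (86 + H) + 3 = 89 + H)
-71*f(-1) + A = -71*(89 - 1) - 20 = -71*88 - 20 = -6248 - 20 = -6268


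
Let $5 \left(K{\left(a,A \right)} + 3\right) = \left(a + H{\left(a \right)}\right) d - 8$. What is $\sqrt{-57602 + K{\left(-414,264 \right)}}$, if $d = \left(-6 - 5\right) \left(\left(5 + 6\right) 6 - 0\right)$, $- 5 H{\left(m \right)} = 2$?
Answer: $\frac{3 \sqrt{7123}}{5} \approx 50.639$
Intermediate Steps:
$H{\left(m \right)} = - \frac{2}{5}$ ($H{\left(m \right)} = \left(- \frac{1}{5}\right) 2 = - \frac{2}{5}$)
$d = -726$ ($d = - 11 \left(11 \cdot 6 + \left(-3 + 3\right)\right) = - 11 \left(66 + 0\right) = \left(-11\right) 66 = -726$)
$K{\left(a,A \right)} = \frac{1337}{25} - \frac{726 a}{5}$ ($K{\left(a,A \right)} = -3 + \frac{\left(a - \frac{2}{5}\right) \left(-726\right) - 8}{5} = -3 + \frac{\left(- \frac{2}{5} + a\right) \left(-726\right) - 8}{5} = -3 + \frac{\left(\frac{1452}{5} - 726 a\right) - 8}{5} = -3 + \frac{\frac{1412}{5} - 726 a}{5} = -3 - \left(- \frac{1412}{25} + \frac{726 a}{5}\right) = \frac{1337}{25} - \frac{726 a}{5}$)
$\sqrt{-57602 + K{\left(-414,264 \right)}} = \sqrt{-57602 + \left(\frac{1337}{25} - - \frac{300564}{5}\right)} = \sqrt{-57602 + \left(\frac{1337}{25} + \frac{300564}{5}\right)} = \sqrt{-57602 + \frac{1504157}{25}} = \sqrt{\frac{64107}{25}} = \frac{3 \sqrt{7123}}{5}$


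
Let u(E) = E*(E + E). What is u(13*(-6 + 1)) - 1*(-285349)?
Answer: 293799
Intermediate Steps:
u(E) = 2*E² (u(E) = E*(2*E) = 2*E²)
u(13*(-6 + 1)) - 1*(-285349) = 2*(13*(-6 + 1))² - 1*(-285349) = 2*(13*(-5))² + 285349 = 2*(-65)² + 285349 = 2*4225 + 285349 = 8450 + 285349 = 293799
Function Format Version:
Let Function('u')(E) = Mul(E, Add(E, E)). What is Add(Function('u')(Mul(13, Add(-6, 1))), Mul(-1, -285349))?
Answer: 293799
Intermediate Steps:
Function('u')(E) = Mul(2, Pow(E, 2)) (Function('u')(E) = Mul(E, Mul(2, E)) = Mul(2, Pow(E, 2)))
Add(Function('u')(Mul(13, Add(-6, 1))), Mul(-1, -285349)) = Add(Mul(2, Pow(Mul(13, Add(-6, 1)), 2)), Mul(-1, -285349)) = Add(Mul(2, Pow(Mul(13, -5), 2)), 285349) = Add(Mul(2, Pow(-65, 2)), 285349) = Add(Mul(2, 4225), 285349) = Add(8450, 285349) = 293799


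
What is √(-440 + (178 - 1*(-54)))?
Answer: 4*I*√13 ≈ 14.422*I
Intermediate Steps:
√(-440 + (178 - 1*(-54))) = √(-440 + (178 + 54)) = √(-440 + 232) = √(-208) = 4*I*√13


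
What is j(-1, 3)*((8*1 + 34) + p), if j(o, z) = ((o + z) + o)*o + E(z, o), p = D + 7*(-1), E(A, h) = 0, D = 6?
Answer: -41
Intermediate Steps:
p = -1 (p = 6 + 7*(-1) = 6 - 7 = -1)
j(o, z) = o*(z + 2*o) (j(o, z) = ((o + z) + o)*o + 0 = (z + 2*o)*o + 0 = o*(z + 2*o) + 0 = o*(z + 2*o))
j(-1, 3)*((8*1 + 34) + p) = (-(3 + 2*(-1)))*((8*1 + 34) - 1) = (-(3 - 2))*((8 + 34) - 1) = (-1*1)*(42 - 1) = -1*41 = -41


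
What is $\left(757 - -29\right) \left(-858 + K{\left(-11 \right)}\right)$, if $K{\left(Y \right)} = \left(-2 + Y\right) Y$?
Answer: $-561990$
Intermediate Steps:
$K{\left(Y \right)} = Y \left(-2 + Y\right)$
$\left(757 - -29\right) \left(-858 + K{\left(-11 \right)}\right) = \left(757 - -29\right) \left(-858 - 11 \left(-2 - 11\right)\right) = \left(757 + 29\right) \left(-858 - -143\right) = 786 \left(-858 + 143\right) = 786 \left(-715\right) = -561990$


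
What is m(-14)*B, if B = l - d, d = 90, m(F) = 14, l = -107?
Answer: -2758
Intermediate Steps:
B = -197 (B = -107 - 1*90 = -107 - 90 = -197)
m(-14)*B = 14*(-197) = -2758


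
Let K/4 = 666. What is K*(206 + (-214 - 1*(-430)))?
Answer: 1124208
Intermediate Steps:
K = 2664 (K = 4*666 = 2664)
K*(206 + (-214 - 1*(-430))) = 2664*(206 + (-214 - 1*(-430))) = 2664*(206 + (-214 + 430)) = 2664*(206 + 216) = 2664*422 = 1124208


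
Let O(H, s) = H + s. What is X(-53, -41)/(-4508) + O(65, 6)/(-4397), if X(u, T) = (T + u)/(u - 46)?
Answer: -16050025/981172962 ≈ -0.016358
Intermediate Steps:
X(u, T) = (T + u)/(-46 + u)
X(-53, -41)/(-4508) + O(65, 6)/(-4397) = ((-41 - 53)/(-46 - 53))/(-4508) + (65 + 6)/(-4397) = (-94/(-99))*(-1/4508) + 71*(-1/4397) = -1/99*(-94)*(-1/4508) - 71/4397 = (94/99)*(-1/4508) - 71/4397 = -47/223146 - 71/4397 = -16050025/981172962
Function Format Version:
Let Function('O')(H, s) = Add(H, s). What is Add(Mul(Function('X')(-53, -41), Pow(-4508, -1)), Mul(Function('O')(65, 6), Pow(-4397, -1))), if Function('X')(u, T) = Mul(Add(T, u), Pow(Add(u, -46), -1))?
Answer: Rational(-16050025, 981172962) ≈ -0.016358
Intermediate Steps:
Function('X')(u, T) = Mul(Pow(Add(-46, u), -1), Add(T, u)) (Function('X')(u, T) = Mul(Add(T, u), Pow(Add(-46, u), -1)) = Mul(Pow(Add(-46, u), -1), Add(T, u)))
Add(Mul(Function('X')(-53, -41), Pow(-4508, -1)), Mul(Function('O')(65, 6), Pow(-4397, -1))) = Add(Mul(Mul(Pow(Add(-46, -53), -1), Add(-41, -53)), Pow(-4508, -1)), Mul(Add(65, 6), Pow(-4397, -1))) = Add(Mul(Mul(Pow(-99, -1), -94), Rational(-1, 4508)), Mul(71, Rational(-1, 4397))) = Add(Mul(Mul(Rational(-1, 99), -94), Rational(-1, 4508)), Rational(-71, 4397)) = Add(Mul(Rational(94, 99), Rational(-1, 4508)), Rational(-71, 4397)) = Add(Rational(-47, 223146), Rational(-71, 4397)) = Rational(-16050025, 981172962)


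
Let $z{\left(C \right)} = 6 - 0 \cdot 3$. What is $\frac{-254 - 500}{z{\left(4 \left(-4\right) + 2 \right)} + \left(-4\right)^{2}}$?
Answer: $- \frac{377}{11} \approx -34.273$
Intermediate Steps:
$z{\left(C \right)} = 6$ ($z{\left(C \right)} = 6 - 0 = 6 + 0 = 6$)
$\frac{-254 - 500}{z{\left(4 \left(-4\right) + 2 \right)} + \left(-4\right)^{2}} = \frac{-254 - 500}{6 + \left(-4\right)^{2}} = - \frac{754}{6 + 16} = - \frac{754}{22} = \left(-754\right) \frac{1}{22} = - \frac{377}{11}$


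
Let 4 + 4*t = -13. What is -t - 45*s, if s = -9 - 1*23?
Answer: 5777/4 ≈ 1444.3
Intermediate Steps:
t = -17/4 (t = -1 + (¼)*(-13) = -1 - 13/4 = -17/4 ≈ -4.2500)
s = -32 (s = -9 - 23 = -32)
-t - 45*s = -1*(-17/4) - 45*(-32) = 17/4 + 1440 = 5777/4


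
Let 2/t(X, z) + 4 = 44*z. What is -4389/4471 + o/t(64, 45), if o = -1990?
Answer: -8790526909/4471 ≈ -1.9661e+6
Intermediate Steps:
t(X, z) = 2/(-4 + 44*z)
-4389/4471 + o/t(64, 45) = -4389/4471 - 1990/(1/(2*(-1 + 11*45))) = -4389*1/4471 - 1990/(1/(2*(-1 + 495))) = -4389/4471 - 1990/((1/2)/494) = -4389/4471 - 1990/((1/2)*(1/494)) = -4389/4471 - 1990/1/988 = -4389/4471 - 1990*988 = -4389/4471 - 1966120 = -8790526909/4471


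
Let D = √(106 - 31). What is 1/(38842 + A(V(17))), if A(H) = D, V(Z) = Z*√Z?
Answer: 38842/1508700889 - 5*√3/1508700889 ≈ 2.5740e-5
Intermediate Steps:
V(Z) = Z^(3/2)
D = 5*√3 (D = √75 = 5*√3 ≈ 8.6602)
A(H) = 5*√3
1/(38842 + A(V(17))) = 1/(38842 + 5*√3)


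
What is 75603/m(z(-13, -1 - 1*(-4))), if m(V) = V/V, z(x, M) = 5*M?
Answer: 75603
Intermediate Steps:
m(V) = 1
75603/m(z(-13, -1 - 1*(-4))) = 75603/1 = 75603*1 = 75603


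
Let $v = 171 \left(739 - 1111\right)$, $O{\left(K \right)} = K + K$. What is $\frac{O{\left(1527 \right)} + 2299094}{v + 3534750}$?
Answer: $\frac{1151074}{1735569} \approx 0.66323$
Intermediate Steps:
$O{\left(K \right)} = 2 K$
$v = -63612$ ($v = 171 \left(-372\right) = -63612$)
$\frac{O{\left(1527 \right)} + 2299094}{v + 3534750} = \frac{2 \cdot 1527 + 2299094}{-63612 + 3534750} = \frac{3054 + 2299094}{3471138} = 2302148 \cdot \frac{1}{3471138} = \frac{1151074}{1735569}$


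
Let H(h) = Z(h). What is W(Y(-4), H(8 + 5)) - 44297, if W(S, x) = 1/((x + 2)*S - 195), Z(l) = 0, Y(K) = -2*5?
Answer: -9523856/215 ≈ -44297.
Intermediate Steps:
Y(K) = -10
H(h) = 0
W(S, x) = 1/(-195 + S*(2 + x)) (W(S, x) = 1/((2 + x)*S - 195) = 1/(S*(2 + x) - 195) = 1/(-195 + S*(2 + x)))
W(Y(-4), H(8 + 5)) - 44297 = 1/(-195 + 2*(-10) - 10*0) - 44297 = 1/(-195 - 20 + 0) - 44297 = 1/(-215) - 44297 = -1/215 - 44297 = -9523856/215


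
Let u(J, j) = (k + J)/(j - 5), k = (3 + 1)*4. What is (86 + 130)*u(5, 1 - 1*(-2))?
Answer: -2268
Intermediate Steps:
k = 16 (k = 4*4 = 16)
u(J, j) = (16 + J)/(-5 + j) (u(J, j) = (16 + J)/(j - 5) = (16 + J)/(-5 + j))
(86 + 130)*u(5, 1 - 1*(-2)) = (86 + 130)*((16 + 5)/(-5 + (1 - 1*(-2)))) = 216*(21/(-5 + (1 + 2))) = 216*(21/(-5 + 3)) = 216*(21/(-2)) = 216*(-½*21) = 216*(-21/2) = -2268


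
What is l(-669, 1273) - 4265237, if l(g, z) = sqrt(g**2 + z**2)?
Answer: -4265237 + sqrt(2068090) ≈ -4.2638e+6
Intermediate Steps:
l(-669, 1273) - 4265237 = sqrt((-669)**2 + 1273**2) - 4265237 = sqrt(447561 + 1620529) - 4265237 = sqrt(2068090) - 4265237 = -4265237 + sqrt(2068090)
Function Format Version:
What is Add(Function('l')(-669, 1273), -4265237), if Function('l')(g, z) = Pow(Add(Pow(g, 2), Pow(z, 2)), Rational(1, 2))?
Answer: Add(-4265237, Pow(2068090, Rational(1, 2))) ≈ -4.2638e+6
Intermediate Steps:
Add(Function('l')(-669, 1273), -4265237) = Add(Pow(Add(Pow(-669, 2), Pow(1273, 2)), Rational(1, 2)), -4265237) = Add(Pow(Add(447561, 1620529), Rational(1, 2)), -4265237) = Add(Pow(2068090, Rational(1, 2)), -4265237) = Add(-4265237, Pow(2068090, Rational(1, 2)))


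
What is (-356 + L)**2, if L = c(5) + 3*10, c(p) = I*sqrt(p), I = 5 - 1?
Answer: 106356 - 2608*sqrt(5) ≈ 1.0052e+5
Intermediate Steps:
I = 4
c(p) = 4*sqrt(p)
L = 30 + 4*sqrt(5) (L = 4*sqrt(5) + 3*10 = 4*sqrt(5) + 30 = 30 + 4*sqrt(5) ≈ 38.944)
(-356 + L)**2 = (-356 + (30 + 4*sqrt(5)))**2 = (-326 + 4*sqrt(5))**2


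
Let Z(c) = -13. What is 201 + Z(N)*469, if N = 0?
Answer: -5896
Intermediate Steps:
201 + Z(N)*469 = 201 - 13*469 = 201 - 6097 = -5896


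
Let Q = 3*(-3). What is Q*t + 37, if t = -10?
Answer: 127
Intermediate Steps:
Q = -9
Q*t + 37 = -9*(-10) + 37 = 90 + 37 = 127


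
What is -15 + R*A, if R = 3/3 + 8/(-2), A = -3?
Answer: -6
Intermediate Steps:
R = -3 (R = 3*(⅓) + 8*(-½) = 1 - 4 = -3)
-15 + R*A = -15 - 3*(-3) = -15 + 9 = -6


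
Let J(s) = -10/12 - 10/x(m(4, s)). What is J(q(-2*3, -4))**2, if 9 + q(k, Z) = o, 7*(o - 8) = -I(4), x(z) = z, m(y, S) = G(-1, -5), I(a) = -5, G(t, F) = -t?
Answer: 4225/36 ≈ 117.36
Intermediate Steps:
m(y, S) = 1 (m(y, S) = -1*(-1) = 1)
o = 61/7 (o = 8 + (-1*(-5))/7 = 8 + (1/7)*5 = 8 + 5/7 = 61/7 ≈ 8.7143)
q(k, Z) = -2/7 (q(k, Z) = -9 + 61/7 = -2/7)
J(s) = -65/6 (J(s) = -10/12 - 10/1 = -10*1/12 - 10*1 = -5/6 - 10 = -65/6)
J(q(-2*3, -4))**2 = (-65/6)**2 = 4225/36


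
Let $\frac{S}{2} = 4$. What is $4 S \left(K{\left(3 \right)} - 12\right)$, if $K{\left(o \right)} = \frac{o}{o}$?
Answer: $-352$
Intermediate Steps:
$S = 8$ ($S = 2 \cdot 4 = 8$)
$K{\left(o \right)} = 1$
$4 S \left(K{\left(3 \right)} - 12\right) = 4 \cdot 8 \left(1 - 12\right) = 32 \left(-11\right) = -352$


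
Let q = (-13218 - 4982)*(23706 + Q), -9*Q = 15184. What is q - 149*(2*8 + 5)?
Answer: -3606722161/9 ≈ -4.0075e+8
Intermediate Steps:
Q = -15184/9 (Q = -⅑*15184 = -15184/9 ≈ -1687.1)
q = -3606694000/9 (q = (-13218 - 4982)*(23706 - 15184/9) = -18200*198170/9 = -3606694000/9 ≈ -4.0074e+8)
q - 149*(2*8 + 5) = -3606694000/9 - 149*(2*8 + 5) = -3606694000/9 - 149*(16 + 5) = -3606694000/9 - 149*21 = -3606694000/9 - 3129 = -3606722161/9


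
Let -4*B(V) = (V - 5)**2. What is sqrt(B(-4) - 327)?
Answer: I*sqrt(1389)/2 ≈ 18.635*I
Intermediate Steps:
B(V) = -(-5 + V)**2/4 (B(V) = -(V - 5)**2/4 = -(-5 + V)**2/4)
sqrt(B(-4) - 327) = sqrt(-(-5 - 4)**2/4 - 327) = sqrt(-1/4*(-9)**2 - 327) = sqrt(-1/4*81 - 327) = sqrt(-81/4 - 327) = sqrt(-1389/4) = I*sqrt(1389)/2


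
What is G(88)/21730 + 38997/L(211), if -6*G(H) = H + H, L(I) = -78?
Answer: -423703549/847470 ≈ -499.96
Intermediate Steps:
G(H) = -H/3 (G(H) = -(H + H)/6 = -H/3)
G(88)/21730 + 38997/L(211) = -⅓*88/21730 + 38997/(-78) = -88/3*1/21730 + 38997*(-1/78) = -44/32595 - 12999/26 = -423703549/847470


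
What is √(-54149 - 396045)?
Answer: I*√450194 ≈ 670.96*I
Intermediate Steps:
√(-54149 - 396045) = √(-450194) = I*√450194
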